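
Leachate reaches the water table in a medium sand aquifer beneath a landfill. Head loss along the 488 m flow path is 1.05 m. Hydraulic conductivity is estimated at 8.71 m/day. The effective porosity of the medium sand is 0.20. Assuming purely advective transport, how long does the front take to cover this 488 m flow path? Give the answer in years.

14.3

Hydraulic gradient i = Δh / L = 1.05 / 488 = 0.002152.
Darcy flux q = K · i = 8.710 × 0.002152 = 0.01874 m/day.
Seepage velocity v = q / n_e = 0.01874 / 0.20 = 0.09370 m/day.
Travel time t = L / v = 488 / 0.09370 = 5208 days = 14.26 years.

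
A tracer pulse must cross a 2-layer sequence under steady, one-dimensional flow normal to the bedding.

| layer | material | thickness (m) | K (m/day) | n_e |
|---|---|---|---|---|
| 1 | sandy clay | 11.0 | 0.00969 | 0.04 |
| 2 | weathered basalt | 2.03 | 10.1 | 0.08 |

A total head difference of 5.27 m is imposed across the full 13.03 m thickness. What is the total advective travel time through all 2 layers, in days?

With flow normal to the layers, continuity requires the same specific discharge q through every layer.
Σ(b_i/K_i) = 11.0/0.00969 + 2.03/10.1 = 1135 d.
q = Δh / Σ(b_i/K_i) = 5.27 / 1135 = 0.004642 m/day.
In each layer the seepage velocity is v_i = q/n_i, so the layer transit time is t_i = b_i·n_i / q:
  layer 1 (sandy clay): t_1 = 11.0 × 0.04 / 0.004642 = 94.80 d
  layer 2 (weathered basalt): t_2 = 2.03 × 0.08 / 0.004642 = 34.99 d
Total t = Σ t_i = 129.8 days.

130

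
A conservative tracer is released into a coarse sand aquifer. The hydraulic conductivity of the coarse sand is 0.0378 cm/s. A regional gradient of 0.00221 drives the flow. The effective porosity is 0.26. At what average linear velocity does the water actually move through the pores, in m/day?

Convert K: 0.0378 cm/s × 864 = 32.66 m/day.
Hydraulic gradient i = 0.00221.
Darcy flux q = K · i = 32.66 × 0.002210 = 0.07218 m/day.
Seepage velocity v = q / n_e = 0.07218 / 0.26 = 0.2776 m/day.

0.278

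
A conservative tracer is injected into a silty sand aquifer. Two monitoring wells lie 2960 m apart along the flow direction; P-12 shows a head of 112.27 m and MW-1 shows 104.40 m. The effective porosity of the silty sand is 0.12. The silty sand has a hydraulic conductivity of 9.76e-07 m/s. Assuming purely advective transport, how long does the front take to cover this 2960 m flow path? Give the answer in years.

4340

Convert K: 9.76e-07 m/s × 86400 = 0.08433 m/day.
Hydraulic gradient i = (112.27 − 104.40) / 2960 = 7.87 / 2960 = 0.002659.
Darcy flux q = K · i = 0.08433 × 0.002659 = 0.0002242 m/day.
Seepage velocity v = q / n_e = 0.0002242 / 0.12 = 0.001868 m/day.
Travel time t = L / v = 2960 / 0.001868 = 1.584e+06 days = 4337 years.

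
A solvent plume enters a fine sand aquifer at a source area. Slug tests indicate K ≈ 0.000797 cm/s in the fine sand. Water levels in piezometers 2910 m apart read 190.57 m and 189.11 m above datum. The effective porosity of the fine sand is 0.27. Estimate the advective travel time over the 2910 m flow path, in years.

6230

Convert K: 0.000797 cm/s × 864 = 0.6886 m/day.
Hydraulic gradient i = (190.57 − 189.11) / 2910 = 1.46 / 2910 = 0.0005017.
Darcy flux q = K · i = 0.6886 × 0.0005017 = 0.0003455 m/day.
Seepage velocity v = q / n_e = 0.0003455 / 0.27 = 0.001280 m/day.
Travel time t = L / v = 2910 / 0.001280 = 2.274e+06 days = 6226 years.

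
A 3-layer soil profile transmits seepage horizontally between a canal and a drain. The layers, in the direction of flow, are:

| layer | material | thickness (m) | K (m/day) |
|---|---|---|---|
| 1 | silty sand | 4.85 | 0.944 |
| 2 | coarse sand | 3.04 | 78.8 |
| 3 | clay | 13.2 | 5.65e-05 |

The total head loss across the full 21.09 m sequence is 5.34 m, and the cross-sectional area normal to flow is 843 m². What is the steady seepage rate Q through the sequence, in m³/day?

0.0193

Flow is perpendicular to layering, so the layers act in series and the equivalent K is the thickness-weighted harmonic mean.
Total thickness L = 4.85 + 3.04 + 13.2 = 21.09 m.
Σ(b_i/K_i) = 4.85/0.944 + 3.04/78.8 + 13.2/5.65e-05 = 2.336e+05 d.
K_eq = L / Σ(b_i/K_i) = 21.09 / 2.336e+05 = 9.027e-05 m/day.
Q = K_eq · A · (Δh/L) = 9.027e-05 × 843 × (5.34/21.09) = 0.01927 m³/day.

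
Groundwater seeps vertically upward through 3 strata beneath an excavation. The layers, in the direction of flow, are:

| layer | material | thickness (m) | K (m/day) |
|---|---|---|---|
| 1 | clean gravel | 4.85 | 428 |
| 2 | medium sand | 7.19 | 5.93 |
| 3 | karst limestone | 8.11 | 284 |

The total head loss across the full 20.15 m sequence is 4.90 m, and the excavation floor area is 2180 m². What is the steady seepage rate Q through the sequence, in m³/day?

Flow is perpendicular to layering, so the layers act in series and the equivalent K is the thickness-weighted harmonic mean.
Total thickness L = 4.85 + 7.19 + 8.11 = 20.15 m.
Σ(b_i/K_i) = 4.85/428 + 7.19/5.93 + 8.11/284 = 1.252 d.
K_eq = L / Σ(b_i/K_i) = 20.15 / 1.252 = 16.09 m/day.
Q = K_eq · A · (Δh/L) = 16.09 × 2180 × (4.90/20.15) = 8529 m³/day.

8530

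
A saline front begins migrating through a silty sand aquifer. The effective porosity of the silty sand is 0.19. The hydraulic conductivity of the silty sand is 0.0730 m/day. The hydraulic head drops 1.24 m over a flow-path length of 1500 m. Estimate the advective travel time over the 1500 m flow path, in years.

12900

Hydraulic gradient i = Δh / L = 1.24 / 1500 = 0.0008267.
Darcy flux q = K · i = 0.07300 × 0.0008267 = 6.035e-05 m/day.
Seepage velocity v = q / n_e = 6.035e-05 / 0.19 = 0.0003176 m/day.
Travel time t = L / v = 1500 / 0.0003176 = 4.723e+06 days = 12930 years.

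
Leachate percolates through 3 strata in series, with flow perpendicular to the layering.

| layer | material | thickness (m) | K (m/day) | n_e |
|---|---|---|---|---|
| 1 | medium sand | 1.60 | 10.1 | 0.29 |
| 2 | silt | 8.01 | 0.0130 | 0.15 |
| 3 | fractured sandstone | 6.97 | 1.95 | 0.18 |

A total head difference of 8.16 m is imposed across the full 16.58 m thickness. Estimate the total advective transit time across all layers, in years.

With flow normal to the layers, continuity requires the same specific discharge q through every layer.
Σ(b_i/K_i) = 1.60/10.1 + 8.01/0.0130 + 6.97/1.95 = 619.9 d.
q = Δh / Σ(b_i/K_i) = 8.16 / 619.9 = 0.01316 m/day.
In each layer the seepage velocity is v_i = q/n_i, so the layer transit time is t_i = b_i·n_i / q:
  layer 1 (medium sand): t_1 = 1.60 × 0.29 / 0.01316 = 35.25 d
  layer 2 (silt): t_2 = 8.01 × 0.15 / 0.01316 = 91.27 d
  layer 3 (fractured sandstone): t_3 = 6.97 × 0.18 / 0.01316 = 95.31 d
Total t = Σ t_i = 221.8 days = 0.6073 years.

0.607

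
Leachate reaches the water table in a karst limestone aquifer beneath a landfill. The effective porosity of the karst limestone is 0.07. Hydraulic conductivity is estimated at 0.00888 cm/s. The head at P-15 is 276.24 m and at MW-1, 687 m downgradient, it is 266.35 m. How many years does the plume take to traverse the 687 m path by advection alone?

Convert K: 0.00888 cm/s × 864 = 7.672 m/day.
Hydraulic gradient i = (276.24 − 266.35) / 687 = 9.89 / 687 = 0.01440.
Darcy flux q = K · i = 7.672 × 0.01440 = 0.1105 m/day.
Seepage velocity v = q / n_e = 0.1105 / 0.07 = 1.578 m/day.
Travel time t = L / v = 687 / 1.578 = 435.4 days = 1.192 years.

1.19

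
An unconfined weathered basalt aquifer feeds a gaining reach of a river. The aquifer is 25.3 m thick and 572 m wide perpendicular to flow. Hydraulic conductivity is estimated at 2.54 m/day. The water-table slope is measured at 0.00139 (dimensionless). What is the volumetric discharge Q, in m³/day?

51.1

Cross-sectional area A = 572 × 25.3 = 14472 m².
Hydraulic gradient i = 0.00139.
Darcy's law: Q = K · A · i = 2.540 × 14472 × 0.001390 = 51.09 m³/day.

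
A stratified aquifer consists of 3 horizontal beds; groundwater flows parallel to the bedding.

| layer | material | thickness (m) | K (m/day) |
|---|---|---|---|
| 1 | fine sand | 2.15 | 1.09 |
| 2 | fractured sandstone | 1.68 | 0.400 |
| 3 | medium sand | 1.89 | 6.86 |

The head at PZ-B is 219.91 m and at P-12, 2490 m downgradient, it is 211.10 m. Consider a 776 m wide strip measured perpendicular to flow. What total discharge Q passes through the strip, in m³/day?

43.9

Flow is parallel to layering, so each bed carries its own Darcy discharge and the transmissivities add.
Σ(K_i·b_i) = 1.09×2.15 + 0.400×1.68 + 6.86×1.89 = 15.98 m²/day.
Hydraulic gradient i = (219.91 − 211.10) / 2490 = 8.81 / 2490 = 0.003538.
Q = Σ(K_i·b_i) · W · i = 15.98 × 776 × 0.003538 = 43.88 m³/day.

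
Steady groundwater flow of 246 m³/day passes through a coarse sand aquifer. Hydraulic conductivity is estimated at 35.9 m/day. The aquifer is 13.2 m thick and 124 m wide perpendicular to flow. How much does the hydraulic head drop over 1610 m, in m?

Cross-sectional area A = 124 × 13.2 = 1637 m².
From Q = K·A·i, i = Q / (K·A) = 246 / (35.90 × 1637) = 0.004186.
Head loss Δh = i · L = 0.004186 × 1610 = 6.740 m.

6.74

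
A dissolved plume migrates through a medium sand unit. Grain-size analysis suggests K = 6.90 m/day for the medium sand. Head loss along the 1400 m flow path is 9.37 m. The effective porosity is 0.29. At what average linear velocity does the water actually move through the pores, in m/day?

0.159

Hydraulic gradient i = Δh / L = 9.37 / 1400 = 0.006693.
Darcy flux q = K · i = 6.900 × 0.006693 = 0.04618 m/day.
Seepage velocity v = q / n_e = 0.04618 / 0.29 = 0.1592 m/day.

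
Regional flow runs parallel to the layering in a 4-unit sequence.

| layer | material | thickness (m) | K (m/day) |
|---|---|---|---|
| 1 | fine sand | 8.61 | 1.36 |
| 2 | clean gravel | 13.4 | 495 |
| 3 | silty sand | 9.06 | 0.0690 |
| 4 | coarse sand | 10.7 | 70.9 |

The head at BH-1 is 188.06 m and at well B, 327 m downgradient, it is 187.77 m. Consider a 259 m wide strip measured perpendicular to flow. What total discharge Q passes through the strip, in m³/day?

1700

Flow is parallel to layering, so each bed carries its own Darcy discharge and the transmissivities add.
Σ(K_i·b_i) = 1.36×8.61 + 495×13.4 + 0.0690×9.06 + 70.9×10.7 = 7404 m²/day.
Hydraulic gradient i = (188.06 − 187.77) / 327 = 0.29 / 327 = 0.0008869.
Q = Σ(K_i·b_i) · W · i = 7404 × 259 × 0.0008869 = 1701 m³/day.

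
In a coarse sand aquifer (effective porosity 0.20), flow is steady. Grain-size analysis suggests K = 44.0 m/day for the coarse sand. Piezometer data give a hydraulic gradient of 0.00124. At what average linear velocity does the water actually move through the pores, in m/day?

0.273

Hydraulic gradient i = 0.00124.
Darcy flux q = K · i = 44.00 × 0.001240 = 0.05456 m/day.
Seepage velocity v = q / n_e = 0.05456 / 0.20 = 0.2728 m/day.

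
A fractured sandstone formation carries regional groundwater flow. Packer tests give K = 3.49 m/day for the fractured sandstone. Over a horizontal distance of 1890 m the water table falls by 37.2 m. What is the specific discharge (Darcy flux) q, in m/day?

Hydraulic gradient i = Δh / L = 37.2 / 1890 = 0.01968.
Specific discharge q = K · i = 3.490 × 0.01968 = 0.06869 m/day.

0.0687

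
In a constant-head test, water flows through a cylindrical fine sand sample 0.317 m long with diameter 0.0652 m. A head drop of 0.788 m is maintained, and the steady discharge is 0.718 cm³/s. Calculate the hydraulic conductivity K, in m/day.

Cross-sectional area A = π·(d/2)² = π × (0.0652/2)² = 0.003339 m².
Convert discharge: 0.718 cm³/s = 7.180e-07 m³/s.
Darcy's law rearranged: K = Q·L / (A·Δh) = 7.180e-07 × 0.317 / (0.003339 × 0.788) = 8.651e-05 m/s = 7.475 m/day.

7.47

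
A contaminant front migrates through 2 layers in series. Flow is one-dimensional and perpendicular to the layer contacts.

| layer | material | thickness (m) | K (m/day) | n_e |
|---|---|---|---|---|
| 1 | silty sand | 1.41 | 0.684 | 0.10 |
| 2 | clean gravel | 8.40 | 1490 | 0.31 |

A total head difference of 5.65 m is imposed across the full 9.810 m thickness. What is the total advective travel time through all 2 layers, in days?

With flow normal to the layers, continuity requires the same specific discharge q through every layer.
Σ(b_i/K_i) = 1.41/0.684 + 8.40/1490 = 2.067 d.
q = Δh / Σ(b_i/K_i) = 5.65 / 2.067 = 2.733 m/day.
In each layer the seepage velocity is v_i = q/n_i, so the layer transit time is t_i = b_i·n_i / q:
  layer 1 (silty sand): t_1 = 1.41 × 0.10 / 2.733 = 0.05158 d
  layer 2 (clean gravel): t_2 = 8.40 × 0.31 / 2.733 = 0.9527 d
Total t = Σ t_i = 1.004 days.

1.00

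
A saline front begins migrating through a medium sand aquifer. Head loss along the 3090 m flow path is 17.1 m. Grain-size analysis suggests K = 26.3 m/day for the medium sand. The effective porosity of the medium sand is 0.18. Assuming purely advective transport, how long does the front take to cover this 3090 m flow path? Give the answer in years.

10.5

Hydraulic gradient i = Δh / L = 17.1 / 3090 = 0.005534.
Darcy flux q = K · i = 26.30 × 0.005534 = 0.1455 m/day.
Seepage velocity v = q / n_e = 0.1455 / 0.18 = 0.8086 m/day.
Travel time t = L / v = 3090 / 0.8086 = 3822 days = 10.46 years.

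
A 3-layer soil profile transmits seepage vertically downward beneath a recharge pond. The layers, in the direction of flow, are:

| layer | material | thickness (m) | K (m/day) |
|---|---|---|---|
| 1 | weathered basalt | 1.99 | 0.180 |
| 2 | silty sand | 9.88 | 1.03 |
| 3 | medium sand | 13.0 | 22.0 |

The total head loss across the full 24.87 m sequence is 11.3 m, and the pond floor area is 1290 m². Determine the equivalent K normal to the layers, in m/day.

1.17

Flow is perpendicular to layering, so the layers act in series and the equivalent K is the thickness-weighted harmonic mean.
Total thickness L = 1.99 + 9.88 + 13.0 = 24.87 m.
Σ(b_i/K_i) = 1.99/0.180 + 9.88/1.03 + 13.0/22.0 = 21.24 d.
K_eq = L / Σ(b_i/K_i) = 24.87 / 21.24 = 1.171 m/day.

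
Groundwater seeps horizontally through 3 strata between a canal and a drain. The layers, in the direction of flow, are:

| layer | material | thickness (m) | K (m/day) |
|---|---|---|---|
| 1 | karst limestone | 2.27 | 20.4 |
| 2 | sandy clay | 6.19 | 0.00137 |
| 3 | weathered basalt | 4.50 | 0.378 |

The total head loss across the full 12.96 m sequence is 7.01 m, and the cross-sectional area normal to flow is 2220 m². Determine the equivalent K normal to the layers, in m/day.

Flow is perpendicular to layering, so the layers act in series and the equivalent K is the thickness-weighted harmonic mean.
Total thickness L = 2.27 + 6.19 + 4.50 = 12.96 m.
Σ(b_i/K_i) = 2.27/20.4 + 6.19/0.00137 + 4.50/0.378 = 4530 d.
K_eq = L / Σ(b_i/K_i) = 12.96 / 4530 = 0.002861 m/day.

0.00286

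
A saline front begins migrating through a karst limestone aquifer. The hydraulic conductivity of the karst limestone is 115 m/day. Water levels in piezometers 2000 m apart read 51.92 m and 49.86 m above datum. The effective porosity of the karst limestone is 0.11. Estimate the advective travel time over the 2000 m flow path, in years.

5.09

Hydraulic gradient i = (51.92 − 49.86) / 2000 = 2.06 / 2000 = 0.001030.
Darcy flux q = K · i = 115.0 × 0.001030 = 0.1185 m/day.
Seepage velocity v = q / n_e = 0.1185 / 0.11 = 1.077 m/day.
Travel time t = L / v = 2000 / 1.077 = 1857 days = 5.085 years.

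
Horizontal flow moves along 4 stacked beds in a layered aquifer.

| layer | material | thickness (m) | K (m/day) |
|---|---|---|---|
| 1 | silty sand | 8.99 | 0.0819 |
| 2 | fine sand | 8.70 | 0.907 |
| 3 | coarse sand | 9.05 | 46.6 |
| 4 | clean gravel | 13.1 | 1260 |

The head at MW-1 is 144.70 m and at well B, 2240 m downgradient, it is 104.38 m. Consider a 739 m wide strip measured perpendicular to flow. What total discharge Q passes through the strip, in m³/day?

225000

Flow is parallel to layering, so each bed carries its own Darcy discharge and the transmissivities add.
Σ(K_i·b_i) = 0.0819×8.99 + 0.907×8.70 + 46.6×9.05 + 1260×13.1 = 16936 m²/day.
Hydraulic gradient i = (144.70 − 104.38) / 2240 = 40.32 / 2240 = 0.01800.
Q = Σ(K_i·b_i) · W · i = 16936 × 739 × 0.01800 = 2.253e+05 m³/day.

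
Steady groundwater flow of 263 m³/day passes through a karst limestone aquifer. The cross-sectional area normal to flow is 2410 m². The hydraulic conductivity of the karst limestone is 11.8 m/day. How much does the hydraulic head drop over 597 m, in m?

From Q = K·A·i, i = Q / (K·A) = 263 / (11.80 × 2410) = 0.009248.
Head loss Δh = i · L = 0.009248 × 597 = 5.521 m.

5.52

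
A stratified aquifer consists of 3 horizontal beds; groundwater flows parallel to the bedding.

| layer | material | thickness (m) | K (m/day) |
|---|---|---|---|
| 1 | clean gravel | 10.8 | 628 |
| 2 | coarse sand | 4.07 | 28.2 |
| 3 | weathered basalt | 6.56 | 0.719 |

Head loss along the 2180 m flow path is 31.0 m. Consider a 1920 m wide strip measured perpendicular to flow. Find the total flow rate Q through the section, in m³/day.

188000

Flow is parallel to layering, so each bed carries its own Darcy discharge and the transmissivities add.
Σ(K_i·b_i) = 628×10.8 + 28.2×4.07 + 0.719×6.56 = 6902 m²/day.
Hydraulic gradient i = Δh / L = 31.0 / 2180 = 0.01422.
Q = Σ(K_i·b_i) · W · i = 6902 × 1920 × 0.01422 = 1.884e+05 m³/day.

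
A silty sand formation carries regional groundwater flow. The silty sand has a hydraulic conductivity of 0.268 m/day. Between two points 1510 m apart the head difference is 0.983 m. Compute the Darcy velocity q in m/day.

Hydraulic gradient i = Δh / L = 0.983 / 1510 = 0.0006510.
Specific discharge q = K · i = 0.2680 × 0.0006510 = 0.0001745 m/day.

0.000174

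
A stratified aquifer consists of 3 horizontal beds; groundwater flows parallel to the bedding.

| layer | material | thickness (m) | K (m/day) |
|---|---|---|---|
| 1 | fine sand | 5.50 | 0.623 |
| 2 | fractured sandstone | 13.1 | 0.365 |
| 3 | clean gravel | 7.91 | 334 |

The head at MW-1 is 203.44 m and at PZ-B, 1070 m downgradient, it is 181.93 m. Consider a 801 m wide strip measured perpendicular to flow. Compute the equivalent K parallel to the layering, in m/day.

100

Flow is parallel to layering, so each bed carries its own Darcy discharge and the transmissivities add.
Σ(K_i·b_i) = 0.623×5.50 + 0.365×13.1 + 334×7.91 = 2650 m²/day.
Total thickness b = 26.51 m, so K_eq = Σ(K_i·b_i)/b = 99.97 m/day.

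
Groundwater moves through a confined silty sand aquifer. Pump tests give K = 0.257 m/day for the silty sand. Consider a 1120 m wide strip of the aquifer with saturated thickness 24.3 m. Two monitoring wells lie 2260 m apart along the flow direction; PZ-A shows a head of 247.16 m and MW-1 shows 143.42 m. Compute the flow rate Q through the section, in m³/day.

Cross-sectional area A = 1120 × 24.3 = 27216 m².
Hydraulic gradient i = (247.16 − 143.42) / 2260 = 103.74 / 2260 = 0.04590.
Darcy's law: Q = K · A · i = 0.2570 × 27216 × 0.04590 = 321.1 m³/day.

321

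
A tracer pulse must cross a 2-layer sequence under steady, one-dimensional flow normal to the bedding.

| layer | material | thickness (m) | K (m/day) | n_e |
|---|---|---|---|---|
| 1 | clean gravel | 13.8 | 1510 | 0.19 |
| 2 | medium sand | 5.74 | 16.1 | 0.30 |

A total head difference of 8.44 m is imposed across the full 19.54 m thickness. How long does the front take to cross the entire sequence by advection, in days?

With flow normal to the layers, continuity requires the same specific discharge q through every layer.
Σ(b_i/K_i) = 13.8/1510 + 5.74/16.1 = 0.3657 d.
q = Δh / Σ(b_i/K_i) = 8.44 / 0.3657 = 23.08 m/day.
In each layer the seepage velocity is v_i = q/n_i, so the layer transit time is t_i = b_i·n_i / q:
  layer 1 (clean gravel): t_1 = 13.8 × 0.19 / 23.08 = 0.1136 d
  layer 2 (medium sand): t_2 = 5.74 × 0.30 / 23.08 = 0.07461 d
Total t = Σ t_i = 0.1882 days.

0.188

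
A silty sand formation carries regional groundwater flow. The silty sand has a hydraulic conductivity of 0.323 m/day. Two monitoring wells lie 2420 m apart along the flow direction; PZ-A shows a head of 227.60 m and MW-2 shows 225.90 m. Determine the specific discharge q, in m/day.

0.000227

Hydraulic gradient i = (227.60 − 225.90) / 2420 = 1.7 / 2420 = 0.0007025.
Specific discharge q = K · i = 0.3230 × 0.0007025 = 0.0002269 m/day.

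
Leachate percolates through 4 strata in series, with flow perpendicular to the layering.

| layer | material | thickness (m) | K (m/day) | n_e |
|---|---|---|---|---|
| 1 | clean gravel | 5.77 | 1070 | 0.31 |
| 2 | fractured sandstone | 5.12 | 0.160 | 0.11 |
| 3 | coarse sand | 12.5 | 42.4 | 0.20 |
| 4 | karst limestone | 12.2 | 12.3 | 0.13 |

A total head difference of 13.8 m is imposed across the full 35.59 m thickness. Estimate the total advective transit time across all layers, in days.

15.5

With flow normal to the layers, continuity requires the same specific discharge q through every layer.
Σ(b_i/K_i) = 5.77/1070 + 5.12/0.160 + 12.5/42.4 + 12.2/12.3 = 33.29 d.
q = Δh / Σ(b_i/K_i) = 13.8 / 33.29 = 0.4145 m/day.
In each layer the seepage velocity is v_i = q/n_i, so the layer transit time is t_i = b_i·n_i / q:
  layer 1 (clean gravel): t_1 = 5.77 × 0.31 / 0.4145 = 4.315 d
  layer 2 (fractured sandstone): t_2 = 5.12 × 0.11 / 0.4145 = 1.359 d
  layer 3 (coarse sand): t_3 = 12.5 × 0.20 / 0.4145 = 6.031 d
  layer 4 (karst limestone): t_4 = 12.2 × 0.13 / 0.4145 = 3.826 d
Total t = Σ t_i = 15.53 days.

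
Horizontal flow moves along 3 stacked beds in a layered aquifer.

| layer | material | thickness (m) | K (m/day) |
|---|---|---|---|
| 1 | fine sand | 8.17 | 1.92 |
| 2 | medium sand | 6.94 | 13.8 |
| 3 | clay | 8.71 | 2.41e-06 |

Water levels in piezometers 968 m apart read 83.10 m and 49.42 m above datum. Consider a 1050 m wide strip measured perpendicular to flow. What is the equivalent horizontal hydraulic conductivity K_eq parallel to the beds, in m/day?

Flow is parallel to layering, so each bed carries its own Darcy discharge and the transmissivities add.
Σ(K_i·b_i) = 1.92×8.17 + 13.8×6.94 + 2.41e-06×8.71 = 111.5 m²/day.
Total thickness b = 23.82 m, so K_eq = Σ(K_i·b_i)/b = 4.679 m/day.

4.68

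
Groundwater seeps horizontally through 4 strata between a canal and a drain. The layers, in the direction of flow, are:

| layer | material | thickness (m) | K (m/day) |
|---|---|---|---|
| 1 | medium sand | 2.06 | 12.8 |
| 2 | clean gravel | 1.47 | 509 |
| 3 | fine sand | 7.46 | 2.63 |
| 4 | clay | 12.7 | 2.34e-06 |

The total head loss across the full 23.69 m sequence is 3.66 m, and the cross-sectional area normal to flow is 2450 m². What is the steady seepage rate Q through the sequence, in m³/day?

0.00165

Flow is perpendicular to layering, so the layers act in series and the equivalent K is the thickness-weighted harmonic mean.
Total thickness L = 2.06 + 1.47 + 7.46 + 12.7 = 23.69 m.
Σ(b_i/K_i) = 2.06/12.8 + 1.47/509 + 7.46/2.63 + 12.7/2.34e-06 = 5.427e+06 d.
K_eq = L / Σ(b_i/K_i) = 23.69 / 5.427e+06 = 4.365e-06 m/day.
Q = K_eq · A · (Δh/L) = 4.365e-06 × 2450 × (3.66/23.69) = 0.001652 m³/day.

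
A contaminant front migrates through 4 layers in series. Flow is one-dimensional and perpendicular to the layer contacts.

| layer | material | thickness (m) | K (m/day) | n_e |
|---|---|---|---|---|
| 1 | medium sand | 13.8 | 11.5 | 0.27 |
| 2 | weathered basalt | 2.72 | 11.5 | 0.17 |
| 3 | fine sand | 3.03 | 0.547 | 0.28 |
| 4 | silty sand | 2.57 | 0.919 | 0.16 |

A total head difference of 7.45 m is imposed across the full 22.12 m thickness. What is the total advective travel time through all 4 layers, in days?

7.15

With flow normal to the layers, continuity requires the same specific discharge q through every layer.
Σ(b_i/K_i) = 13.8/11.5 + 2.72/11.5 + 3.03/0.547 + 2.57/0.919 = 9.772 d.
q = Δh / Σ(b_i/K_i) = 7.45 / 9.772 = 0.7624 m/day.
In each layer the seepage velocity is v_i = q/n_i, so the layer transit time is t_i = b_i·n_i / q:
  layer 1 (medium sand): t_1 = 13.8 × 0.27 / 0.7624 = 4.887 d
  layer 2 (weathered basalt): t_2 = 2.72 × 0.17 / 0.7624 = 0.6065 d
  layer 3 (fine sand): t_3 = 3.03 × 0.28 / 0.7624 = 1.113 d
  layer 4 (silty sand): t_4 = 2.57 × 0.16 / 0.7624 = 0.5394 d
Total t = Σ t_i = 7.146 days.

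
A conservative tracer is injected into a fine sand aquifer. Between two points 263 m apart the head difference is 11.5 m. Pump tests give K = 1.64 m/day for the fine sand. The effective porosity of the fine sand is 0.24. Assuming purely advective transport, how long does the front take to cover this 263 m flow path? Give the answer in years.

2.41

Hydraulic gradient i = Δh / L = 11.5 / 263 = 0.04373.
Darcy flux q = K · i = 1.640 × 0.04373 = 0.07171 m/day.
Seepage velocity v = q / n_e = 0.07171 / 0.24 = 0.2988 m/day.
Travel time t = L / v = 263 / 0.2988 = 880.2 days = 2.410 years.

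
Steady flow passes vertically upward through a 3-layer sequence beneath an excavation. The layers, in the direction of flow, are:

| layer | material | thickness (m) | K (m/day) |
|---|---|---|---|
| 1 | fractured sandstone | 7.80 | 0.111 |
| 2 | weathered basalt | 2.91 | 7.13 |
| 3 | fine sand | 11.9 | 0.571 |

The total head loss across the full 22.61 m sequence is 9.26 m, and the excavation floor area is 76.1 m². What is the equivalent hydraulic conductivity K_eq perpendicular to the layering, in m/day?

0.247

Flow is perpendicular to layering, so the layers act in series and the equivalent K is the thickness-weighted harmonic mean.
Total thickness L = 7.80 + 2.91 + 11.9 = 22.61 m.
Σ(b_i/K_i) = 7.80/0.111 + 2.91/7.13 + 11.9/0.571 = 91.52 d.
K_eq = L / Σ(b_i/K_i) = 22.61 / 91.52 = 0.2471 m/day.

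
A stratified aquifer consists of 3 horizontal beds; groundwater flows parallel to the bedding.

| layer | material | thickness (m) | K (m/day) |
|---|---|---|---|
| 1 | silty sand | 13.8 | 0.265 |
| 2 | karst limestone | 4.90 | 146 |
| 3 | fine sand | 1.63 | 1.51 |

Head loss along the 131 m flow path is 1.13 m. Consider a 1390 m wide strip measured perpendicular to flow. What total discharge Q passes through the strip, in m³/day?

8650

Flow is parallel to layering, so each bed carries its own Darcy discharge and the transmissivities add.
Σ(K_i·b_i) = 0.265×13.8 + 146×4.90 + 1.51×1.63 = 721.5 m²/day.
Hydraulic gradient i = Δh / L = 1.13 / 131 = 0.008626.
Q = Σ(K_i·b_i) · W · i = 721.5 × 1390 × 0.008626 = 8651 m³/day.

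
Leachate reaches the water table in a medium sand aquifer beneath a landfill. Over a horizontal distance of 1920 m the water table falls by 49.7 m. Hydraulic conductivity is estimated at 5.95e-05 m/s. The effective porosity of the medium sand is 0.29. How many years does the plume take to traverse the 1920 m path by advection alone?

11.5

Convert K: 5.95e-05 m/s × 86400 = 5.141 m/day.
Hydraulic gradient i = Δh / L = 49.7 / 1920 = 0.02589.
Darcy flux q = K · i = 5.141 × 0.02589 = 0.1331 m/day.
Seepage velocity v = q / n_e = 0.1331 / 0.29 = 0.4589 m/day.
Travel time t = L / v = 1920 / 0.4589 = 4184 days = 11.46 years.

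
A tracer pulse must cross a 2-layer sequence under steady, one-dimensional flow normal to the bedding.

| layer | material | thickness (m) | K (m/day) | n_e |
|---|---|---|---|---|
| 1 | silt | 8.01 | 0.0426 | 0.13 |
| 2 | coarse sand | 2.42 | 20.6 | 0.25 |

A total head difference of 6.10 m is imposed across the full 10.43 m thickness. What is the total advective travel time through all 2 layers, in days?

50.8

With flow normal to the layers, continuity requires the same specific discharge q through every layer.
Σ(b_i/K_i) = 8.01/0.0426 + 2.42/20.6 = 188.1 d.
q = Δh / Σ(b_i/K_i) = 6.10 / 188.1 = 0.03242 m/day.
In each layer the seepage velocity is v_i = q/n_i, so the layer transit time is t_i = b_i·n_i / q:
  layer 1 (silt): t_1 = 8.01 × 0.13 / 0.03242 = 32.12 d
  layer 2 (coarse sand): t_2 = 2.42 × 0.25 / 0.03242 = 18.66 d
Total t = Σ t_i = 50.78 days.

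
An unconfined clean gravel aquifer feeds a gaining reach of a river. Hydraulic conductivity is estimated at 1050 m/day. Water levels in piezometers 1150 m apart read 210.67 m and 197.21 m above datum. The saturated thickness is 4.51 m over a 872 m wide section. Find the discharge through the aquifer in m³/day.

Cross-sectional area A = 872 × 4.51 = 3933 m².
Hydraulic gradient i = (210.67 − 197.21) / 1150 = 13.46 / 1150 = 0.01170.
Darcy's law: Q = K · A · i = 1050 × 3933 × 0.01170 = 48331 m³/day.

48300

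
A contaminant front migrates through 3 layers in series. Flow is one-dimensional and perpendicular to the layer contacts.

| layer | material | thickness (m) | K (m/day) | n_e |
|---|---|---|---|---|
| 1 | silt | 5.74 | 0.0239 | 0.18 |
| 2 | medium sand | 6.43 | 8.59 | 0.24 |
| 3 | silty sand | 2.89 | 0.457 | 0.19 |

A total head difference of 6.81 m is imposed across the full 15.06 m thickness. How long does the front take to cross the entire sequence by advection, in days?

113

With flow normal to the layers, continuity requires the same specific discharge q through every layer.
Σ(b_i/K_i) = 5.74/0.0239 + 6.43/8.59 + 2.89/0.457 = 247.2 d.
q = Δh / Σ(b_i/K_i) = 6.81 / 247.2 = 0.02754 m/day.
In each layer the seepage velocity is v_i = q/n_i, so the layer transit time is t_i = b_i·n_i / q:
  layer 1 (silt): t_1 = 5.74 × 0.18 / 0.02754 = 37.51 d
  layer 2 (medium sand): t_2 = 6.43 × 0.24 / 0.02754 = 56.03 d
  layer 3 (silty sand): t_3 = 2.89 × 0.19 / 0.02754 = 19.94 d
Total t = Σ t_i = 113.5 days.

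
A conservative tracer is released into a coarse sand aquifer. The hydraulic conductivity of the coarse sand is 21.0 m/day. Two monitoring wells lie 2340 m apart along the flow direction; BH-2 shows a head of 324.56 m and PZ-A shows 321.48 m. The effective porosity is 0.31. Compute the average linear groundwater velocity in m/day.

Hydraulic gradient i = (324.56 − 321.48) / 2340 = 3.08 / 2340 = 0.001316.
Darcy flux q = K · i = 21.00 × 0.001316 = 0.02764 m/day.
Seepage velocity v = q / n_e = 0.02764 / 0.31 = 0.08916 m/day.

0.0892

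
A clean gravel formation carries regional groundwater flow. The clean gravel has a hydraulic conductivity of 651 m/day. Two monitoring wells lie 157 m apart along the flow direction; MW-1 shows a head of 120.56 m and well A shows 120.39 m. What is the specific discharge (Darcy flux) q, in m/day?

Hydraulic gradient i = (120.56 − 120.39) / 157 = 0.17 / 157 = 0.001083.
Specific discharge q = K · i = 651.0 × 0.001083 = 0.7049 m/day.

0.705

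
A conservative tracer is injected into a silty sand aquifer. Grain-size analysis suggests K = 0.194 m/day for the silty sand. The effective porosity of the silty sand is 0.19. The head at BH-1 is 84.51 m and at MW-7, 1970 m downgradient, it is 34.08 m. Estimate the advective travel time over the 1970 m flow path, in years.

Hydraulic gradient i = (84.51 − 34.08) / 1970 = 50.43 / 1970 = 0.02560.
Darcy flux q = K · i = 0.1940 × 0.02560 = 0.004966 m/day.
Seepage velocity v = q / n_e = 0.004966 / 0.19 = 0.02614 m/day.
Travel time t = L / v = 1970 / 0.02614 = 75369 days = 206.4 years.

206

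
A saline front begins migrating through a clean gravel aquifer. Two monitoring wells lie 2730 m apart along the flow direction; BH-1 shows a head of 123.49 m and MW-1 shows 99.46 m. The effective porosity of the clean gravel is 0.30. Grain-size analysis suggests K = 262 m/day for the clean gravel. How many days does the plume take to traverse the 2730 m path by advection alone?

355

Hydraulic gradient i = (123.49 − 99.46) / 2730 = 24.03 / 2730 = 0.008802.
Darcy flux q = K · i = 262.0 × 0.008802 = 2.306 m/day.
Seepage velocity v = q / n_e = 2.306 / 0.30 = 7.687 m/day.
Travel time t = L / v = 2730 / 7.687 = 355.1 days.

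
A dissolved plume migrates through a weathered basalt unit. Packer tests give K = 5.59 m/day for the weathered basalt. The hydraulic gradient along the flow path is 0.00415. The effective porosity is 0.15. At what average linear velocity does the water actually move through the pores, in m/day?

0.155

Hydraulic gradient i = 0.00415.
Darcy flux q = K · i = 5.590 × 0.004150 = 0.02320 m/day.
Seepage velocity v = q / n_e = 0.02320 / 0.15 = 0.1547 m/day.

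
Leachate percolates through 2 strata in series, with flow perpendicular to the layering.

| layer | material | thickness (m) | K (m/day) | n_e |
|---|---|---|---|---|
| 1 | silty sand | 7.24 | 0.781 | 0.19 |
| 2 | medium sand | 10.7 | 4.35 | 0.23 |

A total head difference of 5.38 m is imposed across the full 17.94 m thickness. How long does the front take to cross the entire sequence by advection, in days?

8.36

With flow normal to the layers, continuity requires the same specific discharge q through every layer.
Σ(b_i/K_i) = 7.24/0.781 + 10.7/4.35 = 11.73 d.
q = Δh / Σ(b_i/K_i) = 5.38 / 11.73 = 0.4587 m/day.
In each layer the seepage velocity is v_i = q/n_i, so the layer transit time is t_i = b_i·n_i / q:
  layer 1 (silty sand): t_1 = 7.24 × 0.19 / 0.4587 = 2.999 d
  layer 2 (medium sand): t_2 = 10.7 × 0.23 / 0.4587 = 5.366 d
Total t = Σ t_i = 8.365 days.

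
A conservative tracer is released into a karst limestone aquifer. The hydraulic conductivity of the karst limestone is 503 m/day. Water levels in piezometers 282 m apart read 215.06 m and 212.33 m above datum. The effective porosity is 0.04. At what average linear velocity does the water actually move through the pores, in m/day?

122

Hydraulic gradient i = (215.06 − 212.33) / 282 = 2.73 / 282 = 0.009681.
Darcy flux q = K · i = 503.0 × 0.009681 = 4.869 m/day.
Seepage velocity v = q / n_e = 4.869 / 0.04 = 121.7 m/day.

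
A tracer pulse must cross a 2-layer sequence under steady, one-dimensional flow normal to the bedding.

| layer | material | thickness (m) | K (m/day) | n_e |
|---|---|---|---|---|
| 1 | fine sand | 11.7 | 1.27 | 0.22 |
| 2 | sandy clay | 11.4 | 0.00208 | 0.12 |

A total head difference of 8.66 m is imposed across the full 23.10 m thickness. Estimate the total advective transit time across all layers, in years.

6.84

With flow normal to the layers, continuity requires the same specific discharge q through every layer.
Σ(b_i/K_i) = 11.7/1.27 + 11.4/0.00208 = 5490 d.
q = Δh / Σ(b_i/K_i) = 8.66 / 5490 = 0.001577 m/day.
In each layer the seepage velocity is v_i = q/n_i, so the layer transit time is t_i = b_i·n_i / q:
  layer 1 (fine sand): t_1 = 11.7 × 0.22 / 0.001577 = 1632 d
  layer 2 (sandy clay): t_2 = 11.4 × 0.12 / 0.001577 = 867.2 d
Total t = Σ t_i = 2499 days = 6.842 years.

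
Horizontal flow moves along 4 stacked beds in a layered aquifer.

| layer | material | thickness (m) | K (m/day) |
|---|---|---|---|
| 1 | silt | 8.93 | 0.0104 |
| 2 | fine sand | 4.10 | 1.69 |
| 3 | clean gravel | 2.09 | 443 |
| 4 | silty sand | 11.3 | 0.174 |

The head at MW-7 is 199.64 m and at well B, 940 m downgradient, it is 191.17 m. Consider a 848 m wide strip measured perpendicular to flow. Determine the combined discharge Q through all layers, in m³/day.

7140

Flow is parallel to layering, so each bed carries its own Darcy discharge and the transmissivities add.
Σ(K_i·b_i) = 0.0104×8.93 + 1.69×4.10 + 443×2.09 + 0.174×11.3 = 934.9 m²/day.
Hydraulic gradient i = (199.64 − 191.17) / 940 = 8.47 / 940 = 0.009011.
Q = Σ(K_i·b_i) · W · i = 934.9 × 848 × 0.009011 = 7143 m³/day.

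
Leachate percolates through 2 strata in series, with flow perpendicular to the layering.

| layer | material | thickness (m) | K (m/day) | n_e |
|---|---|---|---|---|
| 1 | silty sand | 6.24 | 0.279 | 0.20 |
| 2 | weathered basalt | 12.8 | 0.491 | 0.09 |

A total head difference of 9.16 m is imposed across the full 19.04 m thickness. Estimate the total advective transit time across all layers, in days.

With flow normal to the layers, continuity requires the same specific discharge q through every layer.
Σ(b_i/K_i) = 6.24/0.279 + 12.8/0.491 = 48.43 d.
q = Δh / Σ(b_i/K_i) = 9.16 / 48.43 = 0.1891 m/day.
In each layer the seepage velocity is v_i = q/n_i, so the layer transit time is t_i = b_i·n_i / q:
  layer 1 (silty sand): t_1 = 6.24 × 0.20 / 0.1891 = 6.599 d
  layer 2 (weathered basalt): t_2 = 12.8 × 0.09 / 0.1891 = 6.091 d
Total t = Σ t_i = 12.69 days.

12.7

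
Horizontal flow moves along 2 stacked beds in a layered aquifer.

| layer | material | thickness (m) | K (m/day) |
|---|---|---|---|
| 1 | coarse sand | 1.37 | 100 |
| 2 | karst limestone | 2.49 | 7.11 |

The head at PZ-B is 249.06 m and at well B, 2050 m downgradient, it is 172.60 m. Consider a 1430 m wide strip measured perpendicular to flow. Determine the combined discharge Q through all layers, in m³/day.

Flow is parallel to layering, so each bed carries its own Darcy discharge and the transmissivities add.
Σ(K_i·b_i) = 100×1.37 + 7.11×2.49 = 154.7 m²/day.
Hydraulic gradient i = (249.06 − 172.60) / 2050 = 76.46 / 2050 = 0.03730.
Q = Σ(K_i·b_i) · W · i = 154.7 × 1430 × 0.03730 = 8251 m³/day.

8250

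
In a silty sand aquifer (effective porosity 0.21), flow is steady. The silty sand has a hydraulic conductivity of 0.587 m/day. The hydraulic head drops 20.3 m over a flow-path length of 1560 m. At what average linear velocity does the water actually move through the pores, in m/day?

0.0364

Hydraulic gradient i = Δh / L = 20.3 / 1560 = 0.01301.
Darcy flux q = K · i = 0.5870 × 0.01301 = 0.007639 m/day.
Seepage velocity v = q / n_e = 0.007639 / 0.21 = 0.03637 m/day.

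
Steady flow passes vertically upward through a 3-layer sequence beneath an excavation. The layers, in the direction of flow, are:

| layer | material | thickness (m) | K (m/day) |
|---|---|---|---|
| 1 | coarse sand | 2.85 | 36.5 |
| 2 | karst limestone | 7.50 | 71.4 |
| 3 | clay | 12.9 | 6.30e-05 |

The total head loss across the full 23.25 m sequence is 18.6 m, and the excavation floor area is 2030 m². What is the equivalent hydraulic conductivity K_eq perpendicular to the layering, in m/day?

0.000114

Flow is perpendicular to layering, so the layers act in series and the equivalent K is the thickness-weighted harmonic mean.
Total thickness L = 2.85 + 7.50 + 12.9 = 23.25 m.
Σ(b_i/K_i) = 2.85/36.5 + 7.50/71.4 + 12.9/6.30e-05 = 2.048e+05 d.
K_eq = L / Σ(b_i/K_i) = 23.25 / 2.048e+05 = 0.0001135 m/day.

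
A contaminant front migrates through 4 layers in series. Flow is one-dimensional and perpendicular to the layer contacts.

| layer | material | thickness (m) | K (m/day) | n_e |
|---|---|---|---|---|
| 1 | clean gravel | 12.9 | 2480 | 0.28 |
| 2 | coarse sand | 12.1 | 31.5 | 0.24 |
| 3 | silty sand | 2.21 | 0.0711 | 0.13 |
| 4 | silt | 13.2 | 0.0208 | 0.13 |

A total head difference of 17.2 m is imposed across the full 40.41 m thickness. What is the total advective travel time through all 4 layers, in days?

330

With flow normal to the layers, continuity requires the same specific discharge q through every layer.
Σ(b_i/K_i) = 12.9/2480 + 12.1/31.5 + 2.21/0.0711 + 13.2/0.0208 = 666.1 d.
q = Δh / Σ(b_i/K_i) = 17.2 / 666.1 = 0.02582 m/day.
In each layer the seepage velocity is v_i = q/n_i, so the layer transit time is t_i = b_i·n_i / q:
  layer 1 (clean gravel): t_1 = 12.9 × 0.28 / 0.02582 = 139.9 d
  layer 2 (coarse sand): t_2 = 12.1 × 0.24 / 0.02582 = 112.5 d
  layer 3 (silty sand): t_3 = 2.21 × 0.13 / 0.02582 = 11.13 d
  layer 4 (silt): t_4 = 13.2 × 0.13 / 0.02582 = 66.45 d
Total t = Σ t_i = 329.9 days.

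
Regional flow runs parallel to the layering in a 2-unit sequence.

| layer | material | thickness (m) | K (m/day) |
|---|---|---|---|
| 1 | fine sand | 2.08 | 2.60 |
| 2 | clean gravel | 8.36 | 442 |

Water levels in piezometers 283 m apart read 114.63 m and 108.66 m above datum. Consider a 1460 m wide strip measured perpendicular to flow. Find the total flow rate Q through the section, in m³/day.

114000

Flow is parallel to layering, so each bed carries its own Darcy discharge and the transmissivities add.
Σ(K_i·b_i) = 2.60×2.08 + 442×8.36 = 3701 m²/day.
Hydraulic gradient i = (114.63 − 108.66) / 283 = 5.97 / 283 = 0.02110.
Q = Σ(K_i·b_i) · W · i = 3701 × 1460 × 0.02110 = 1.140e+05 m³/day.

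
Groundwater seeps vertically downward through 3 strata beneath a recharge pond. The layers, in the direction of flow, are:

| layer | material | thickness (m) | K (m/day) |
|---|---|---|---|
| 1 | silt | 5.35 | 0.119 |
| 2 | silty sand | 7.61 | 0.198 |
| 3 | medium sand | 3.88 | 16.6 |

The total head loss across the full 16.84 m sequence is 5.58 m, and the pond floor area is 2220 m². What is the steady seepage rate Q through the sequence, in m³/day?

148

Flow is perpendicular to layering, so the layers act in series and the equivalent K is the thickness-weighted harmonic mean.
Total thickness L = 5.35 + 7.61 + 3.88 = 16.84 m.
Σ(b_i/K_i) = 5.35/0.119 + 7.61/0.198 + 3.88/16.6 = 83.63 d.
K_eq = L / Σ(b_i/K_i) = 16.84 / 83.63 = 0.2014 m/day.
Q = K_eq · A · (Δh/L) = 0.2014 × 2220 × (5.58/16.84) = 148.1 m³/day.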